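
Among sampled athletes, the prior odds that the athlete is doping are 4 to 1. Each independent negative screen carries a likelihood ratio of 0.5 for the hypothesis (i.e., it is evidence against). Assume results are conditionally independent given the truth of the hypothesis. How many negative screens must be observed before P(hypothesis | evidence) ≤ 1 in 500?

11

Prior odds = 4.
Likelihood ratio per negative screen = 0.5.
Target odds: 0.002 ÷ 0.998 = 1/499.
Require 0.5ⁿ ≤ 1/499 ÷ 4 = 1/1996.
0.5¹⁰ = 1/1024 is still above 1/1996 but 0.5¹¹ = 1/2048 is at or below it, so n = 11.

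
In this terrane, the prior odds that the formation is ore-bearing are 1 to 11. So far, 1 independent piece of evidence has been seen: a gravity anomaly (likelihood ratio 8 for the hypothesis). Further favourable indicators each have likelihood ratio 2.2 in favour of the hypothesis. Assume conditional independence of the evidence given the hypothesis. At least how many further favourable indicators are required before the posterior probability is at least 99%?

7

Prior odds = 1/11.
Bayes factor of the evidence already in hand = 8.
Odds after that evidence = (1/11) × 8 = 8/11.
Target odds = 0.99/0.01 = 99.
Need 2.2ⁿ ≥ 99 ÷ (8/11) = 136.125.
2.2⁶ = 1771561/15625 falls short of 136.125 but 2.2⁷ = 19487171/78125 reaches it, so n = 7.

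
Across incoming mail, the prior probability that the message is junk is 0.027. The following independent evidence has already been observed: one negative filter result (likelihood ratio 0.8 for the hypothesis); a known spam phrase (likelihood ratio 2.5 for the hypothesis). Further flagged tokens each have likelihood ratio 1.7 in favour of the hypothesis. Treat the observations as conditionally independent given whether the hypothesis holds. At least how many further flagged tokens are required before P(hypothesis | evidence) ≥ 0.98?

Prior odds = 0.027/0.973 = 27/973.
Combined Bayes factor of the evidence already in hand = 0.8 × 2.5 = 2.
Odds after that evidence = (27/973) × 2 = 54/973.
Target odds = 0.98/0.02 = 49.
Need 1.7ⁿ ≥ 49 ÷ (54/973) = 47677/54.
1.7¹² ≈582.622 falls short of 47677/54 but 1.7¹³ ≈990.458 reaches it, so n = 13.

13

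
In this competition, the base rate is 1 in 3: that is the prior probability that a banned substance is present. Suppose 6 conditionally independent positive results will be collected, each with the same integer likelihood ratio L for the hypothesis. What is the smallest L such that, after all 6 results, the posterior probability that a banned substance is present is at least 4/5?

2

Prior odds = (1/3)/(2/3) = 0.5.
Target odds = 0.8/0.2 = 4.
Need L⁶ ≥ 4 ÷ 0.5 = 8.
1⁶ = 1 < 8 ≤ 64 = 2⁶, so L = 2.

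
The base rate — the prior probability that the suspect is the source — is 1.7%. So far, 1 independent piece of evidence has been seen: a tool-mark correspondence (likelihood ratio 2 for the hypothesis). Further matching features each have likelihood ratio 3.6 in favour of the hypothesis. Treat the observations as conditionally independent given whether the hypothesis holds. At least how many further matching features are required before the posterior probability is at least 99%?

7

Prior odds = 0.017/0.983 = 17/983.
Bayes factor of the evidence already in hand = 2.
Odds after that evidence = (17/983) × 2 = 34/983.
Target odds = 0.99/0.01 = 99.
Need 3.6ⁿ ≥ 99 ÷ (34/983) = 97317/34.
3.6⁶ = 34012224/15625 falls short of 97317/34 but 3.6⁷ = 612220032/78125 reaches it, so n = 7.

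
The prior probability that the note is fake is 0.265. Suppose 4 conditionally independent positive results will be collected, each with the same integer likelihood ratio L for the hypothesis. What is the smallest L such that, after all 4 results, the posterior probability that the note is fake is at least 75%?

Prior odds = 0.265/0.735 = 53/147.
Target odds = 0.75/0.25 = 3.
Need L⁴ ≥ 3 ÷ (53/147) = 441/53.
1⁴ = 1 < 441/53 ≤ 16 = 2⁴, so L = 2.

2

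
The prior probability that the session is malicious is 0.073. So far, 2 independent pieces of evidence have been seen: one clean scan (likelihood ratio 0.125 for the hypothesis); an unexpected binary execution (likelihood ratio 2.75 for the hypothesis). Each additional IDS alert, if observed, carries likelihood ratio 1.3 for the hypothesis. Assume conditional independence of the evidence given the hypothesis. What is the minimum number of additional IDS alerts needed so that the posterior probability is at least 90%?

Prior odds = 0.073/0.927 = 73/927.
Combined Bayes factor of the evidence already in hand = 0.125 × 2.75 = 0.34375.
Odds after that evidence = (73/927) × 0.34375 = 803/29664.
Target odds = 0.9/0.1 = 9.
Need 1.3ⁿ ≥ 9 ÷ (803/29664) = 266976/803.
1.3²² ≈321.184 falls short of 266976/803 but 1.3²³ ≈417.539 reaches it, so n = 23.

23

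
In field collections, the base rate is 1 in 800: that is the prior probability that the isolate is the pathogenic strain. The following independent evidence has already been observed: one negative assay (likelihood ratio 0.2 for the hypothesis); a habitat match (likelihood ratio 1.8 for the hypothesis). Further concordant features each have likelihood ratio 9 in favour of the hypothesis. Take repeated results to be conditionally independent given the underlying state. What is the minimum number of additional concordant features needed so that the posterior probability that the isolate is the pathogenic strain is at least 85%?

5

Prior odds = 0.00125/0.99875 = 1/799.
Combined Bayes factor of the evidence already in hand = 0.2 × 1.8 = 0.36.
Odds after that evidence = (1/799) × 0.36 = 9/19975.
Target odds = 0.85/0.15 = 17/3.
Need 9ⁿ ≥ 17/3 ÷ (9/19975) = 339575/27.
9⁴ = 6561 falls short of 339575/27 but 9⁵ = 59049 reaches it, so n = 5.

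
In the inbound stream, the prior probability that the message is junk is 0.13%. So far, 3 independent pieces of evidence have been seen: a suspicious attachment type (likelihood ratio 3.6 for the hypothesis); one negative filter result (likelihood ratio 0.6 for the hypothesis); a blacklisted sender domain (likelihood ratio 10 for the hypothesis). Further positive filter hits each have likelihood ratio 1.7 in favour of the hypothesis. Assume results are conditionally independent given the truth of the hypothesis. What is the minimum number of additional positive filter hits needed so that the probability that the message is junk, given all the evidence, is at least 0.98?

Prior odds = 0.0013/0.9987 = 13/9987.
Combined Bayes factor of the evidence already in hand = 3.6 × 0.6 × 10 = 21.6.
Odds after that evidence = (13/9987) × 21.6 = 468/16645.
Target odds = 0.98/0.02 = 49.
Need 1.7ⁿ ≥ 49 ÷ (468/16645) = 815605/468.
1.7¹⁴ ≈1683.78 falls short of 815605/468 but 1.7¹⁵ ≈2862.42 reaches it, so n = 15.

15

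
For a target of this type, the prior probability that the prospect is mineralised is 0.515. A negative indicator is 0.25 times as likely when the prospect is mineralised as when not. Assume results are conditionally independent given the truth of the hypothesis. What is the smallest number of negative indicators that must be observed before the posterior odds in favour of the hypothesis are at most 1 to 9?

Prior odds = 0.515/0.485 = 103/97.
Likelihood ratio per negative indicator = 0.25.
Target odds = 1/9.
Need (103/97) × 0.25ⁿ ≤ 1/9, i.e. 0.25ⁿ ≤ 97/927.
0.25¹ = 0.25 is still above 97/927 but 0.25² = 0.0625 is at or below it, so n = 2.

2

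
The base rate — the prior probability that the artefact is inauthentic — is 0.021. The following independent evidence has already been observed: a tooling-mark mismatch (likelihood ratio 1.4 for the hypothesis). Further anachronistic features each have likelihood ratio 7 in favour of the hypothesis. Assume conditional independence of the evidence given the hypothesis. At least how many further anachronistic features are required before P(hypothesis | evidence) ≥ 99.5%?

5

Prior odds = 0.021/0.979 = 21/979.
Bayes factor of the evidence already in hand = 1.4.
Odds after that evidence = (21/979) × 1.4 = 147/4895.
Target odds = 0.995/0.005 = 199.
Need 7ⁿ ≥ 199 ÷ (147/4895) = 974105/147.
7⁴ = 2401 falls short of 974105/147 but 7⁵ = 16807 reaches it, so n = 5.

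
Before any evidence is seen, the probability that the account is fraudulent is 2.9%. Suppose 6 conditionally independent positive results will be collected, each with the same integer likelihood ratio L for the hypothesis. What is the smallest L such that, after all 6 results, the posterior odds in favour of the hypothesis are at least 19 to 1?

Prior odds = 0.029/0.971 = 29/971.
Target odds = 19.
Need L⁶ ≥ 19 ÷ (29/971) = 18449/29.
2⁶ = 64 < 18449/29 ≤ 729 = 3⁶, so L = 3.

3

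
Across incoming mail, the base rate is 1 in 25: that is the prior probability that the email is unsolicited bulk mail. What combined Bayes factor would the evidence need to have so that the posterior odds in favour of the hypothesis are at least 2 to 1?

48

Prior odds = 0.04/0.96 = 1/24.
Target odds = 2.
Required Bayes factor = 2 ÷ (1/24) = 48.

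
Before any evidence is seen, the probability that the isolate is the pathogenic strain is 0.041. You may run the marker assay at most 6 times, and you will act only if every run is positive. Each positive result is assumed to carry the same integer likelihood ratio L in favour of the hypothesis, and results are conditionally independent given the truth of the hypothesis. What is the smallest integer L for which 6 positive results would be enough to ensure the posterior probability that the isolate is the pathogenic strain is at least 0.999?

6

Prior odds = 0.041/0.959 = 41/959.
Target odds = 0.999/0.001 = 999.
Need L⁶ ≥ 999 ÷ (41/959) = 958041/41.
5⁶ = 15625 < 958041/41 ≤ 46656 = 6⁶, so L = 6.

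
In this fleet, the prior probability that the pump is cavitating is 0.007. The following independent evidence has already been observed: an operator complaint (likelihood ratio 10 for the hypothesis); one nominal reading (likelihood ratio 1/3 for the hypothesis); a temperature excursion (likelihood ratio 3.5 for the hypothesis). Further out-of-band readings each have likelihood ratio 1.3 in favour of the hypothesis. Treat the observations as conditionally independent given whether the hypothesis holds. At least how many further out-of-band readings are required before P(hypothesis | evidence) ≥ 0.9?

18

Prior odds = 0.007/0.993 = 7/993.
Combined Bayes factor of the evidence already in hand = 10 × (1/3) × 3.5 = 35/3.
Odds after that evidence = (7/993) × 35/3 = 245/2979.
Target odds = 0.9/0.1 = 9.
Need 1.3ⁿ ≥ 9 ÷ (245/2979) = 26811/245.
1.3¹⁷ ≈86.5042 falls short of 26811/245 but 1.3¹⁸ ≈112.455 reaches it, so n = 18.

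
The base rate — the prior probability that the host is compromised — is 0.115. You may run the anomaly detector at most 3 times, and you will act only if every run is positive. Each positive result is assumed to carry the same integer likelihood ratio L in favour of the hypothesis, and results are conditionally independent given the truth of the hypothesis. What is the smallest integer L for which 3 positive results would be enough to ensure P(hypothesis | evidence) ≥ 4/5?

Prior odds = 0.115/0.885 = 23/177.
Target odds = 0.8/0.2 = 4.
Need L³ ≥ 4 ÷ (23/177) = 708/23.
3³ = 27 < 708/23 ≤ 64 = 4³, so L = 4.

4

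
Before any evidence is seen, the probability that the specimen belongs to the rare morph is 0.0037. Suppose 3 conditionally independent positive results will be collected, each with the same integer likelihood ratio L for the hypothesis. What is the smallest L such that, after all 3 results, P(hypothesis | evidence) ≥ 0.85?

Prior odds = 0.0037/0.9963 = 37/9963.
Target odds = 0.85/0.15 = 17/3.
Need L³ ≥ 17/3 ÷ (37/9963) = 56457/37.
11³ = 1331 < 56457/37 ≤ 1728 = 12³, so L = 12.

12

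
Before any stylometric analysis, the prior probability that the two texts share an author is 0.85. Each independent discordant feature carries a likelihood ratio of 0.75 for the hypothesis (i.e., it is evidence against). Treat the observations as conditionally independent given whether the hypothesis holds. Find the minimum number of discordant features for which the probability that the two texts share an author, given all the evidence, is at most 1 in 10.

Prior odds: 0.85 ÷ 0.15 = 17/3.
Likelihood ratio per discordant feature = 0.75.
Target posterior odds = 0.1/0.9 = 1/9.
Require 0.75ⁿ ≤ 1/9 ÷ (17/3) = 1/51.
0.75¹³ = 1594323/67108864 is still above 1/51 but 0.75¹⁴ = 4782969/268435456 is at or below it, so n = 14.

14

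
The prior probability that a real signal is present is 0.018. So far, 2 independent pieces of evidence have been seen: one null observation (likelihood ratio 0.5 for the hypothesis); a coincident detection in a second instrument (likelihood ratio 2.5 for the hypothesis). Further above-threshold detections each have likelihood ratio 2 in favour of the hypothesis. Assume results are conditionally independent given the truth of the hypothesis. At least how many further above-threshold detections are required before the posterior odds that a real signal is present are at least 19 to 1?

Prior odds = 0.018/0.982 = 9/491.
Combined Bayes factor of the evidence already in hand = 0.5 × 2.5 = 1.25.
Odds after that evidence = (9/491) × 1.25 = 45/1964.
Target odds = 19.
Need 2ⁿ ≥ 19 ÷ (45/1964) = 37316/45.
2⁹ = 512 falls short of 37316/45 but 2¹⁰ = 1024 reaches it, so n = 10.

10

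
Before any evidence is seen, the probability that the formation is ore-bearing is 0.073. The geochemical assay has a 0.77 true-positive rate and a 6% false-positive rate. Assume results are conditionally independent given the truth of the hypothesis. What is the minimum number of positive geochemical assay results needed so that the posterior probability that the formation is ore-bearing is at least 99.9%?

Prior odds = 0.073/0.927 = 73/927.
Likelihood ratio of a positive result = 0.77/0.06 = 77/6.
Target odds: 0.999 ÷ 0.001 = 999.
Need (73/927) × (77/6)ⁿ ≥ 999, i.e. (77/6)ⁿ ≥ 926073/73.
(77/6)³ = 456533/216 falls short of 926073/73 but (77/6)⁴ = 35153041/1296 reaches it, so n = 4.

4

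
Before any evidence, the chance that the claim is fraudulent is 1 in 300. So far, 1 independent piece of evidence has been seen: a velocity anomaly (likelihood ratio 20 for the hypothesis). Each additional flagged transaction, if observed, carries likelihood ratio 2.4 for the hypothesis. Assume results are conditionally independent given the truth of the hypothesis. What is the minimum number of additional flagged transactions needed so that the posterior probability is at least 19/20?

Prior odds = (1/300)/(299/300) = 1/299.
Bayes factor of the evidence already in hand = 20.
Odds after that evidence = (1/299) × 20 = 20/299.
Target odds = 0.95/0.05 = 19.
Need 2.4ⁿ ≥ 19 ÷ (20/299) = 284.05.
2.4⁶ = 2985984/15625 falls short of 284.05 but 2.4⁷ = 35831808/78125 reaches it, so n = 7.

7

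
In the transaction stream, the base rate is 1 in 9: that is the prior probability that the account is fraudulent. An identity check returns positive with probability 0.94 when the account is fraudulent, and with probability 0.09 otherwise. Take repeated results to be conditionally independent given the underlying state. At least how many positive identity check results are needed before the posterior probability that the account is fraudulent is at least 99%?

3

Prior odds: (1/9) ÷ (8/9) = 0.125.
Likelihood ratio of a positive result = 0.94/0.09 = 94/9.
Target posterior odds = 0.99/0.01 = 99.
Need 0.125 × (94/9)ⁿ ≥ 99, i.e. (94/9)ⁿ ≥ 792.
(94/9)² = 8836/81 falls short of 792 but (94/9)³ = 830584/729 reaches it, so n = 3.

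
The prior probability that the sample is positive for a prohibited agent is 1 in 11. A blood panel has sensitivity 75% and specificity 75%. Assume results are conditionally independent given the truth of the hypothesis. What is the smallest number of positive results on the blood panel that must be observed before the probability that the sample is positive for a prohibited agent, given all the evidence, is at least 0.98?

6

Prior odds: (1/11) ÷ (10/11) = 0.1.
False-positive rate = 1 − 0.75 = 0.25; likelihood ratio of a positive = 0.75/0.25 = 3.
Target odds: 0.98 ÷ 0.02 = 49.
Require 3ⁿ ≥ 49 ÷ 0.1 = 490.
3⁵ = 243 falls short of 490 but 3⁶ = 729 reaches it, so n = 6.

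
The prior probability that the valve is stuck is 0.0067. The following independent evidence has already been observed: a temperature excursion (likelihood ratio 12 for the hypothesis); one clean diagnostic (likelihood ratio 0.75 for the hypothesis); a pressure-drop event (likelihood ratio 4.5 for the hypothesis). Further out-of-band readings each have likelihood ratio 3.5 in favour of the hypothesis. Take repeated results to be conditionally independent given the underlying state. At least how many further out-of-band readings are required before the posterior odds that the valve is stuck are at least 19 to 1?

4

Prior odds = 0.0067/0.9933 = 67/9933.
Combined Bayes factor of the evidence already in hand = 12 × 0.75 × 4.5 = 40.5.
Odds after that evidence = (67/9933) × 40.5 = 1809/6622.
Target odds = 19.
Need 3.5ⁿ ≥ 19 ÷ (1809/6622) = 125818/1809.
3.5³ = 42.875 falls short of 125818/1809 but 3.5⁴ = 150.0625 reaches it, so n = 4.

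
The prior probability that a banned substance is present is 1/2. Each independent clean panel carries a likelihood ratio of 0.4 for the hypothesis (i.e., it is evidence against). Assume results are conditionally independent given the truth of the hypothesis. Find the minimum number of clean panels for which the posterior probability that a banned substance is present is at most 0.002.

7

Prior odds = 0.5/0.5 = 1.
Likelihood ratio per clean panel = 0.4.
Target odds: 0.002 ÷ 0.998 = 1/499.
Need 1 × 0.4ⁿ ≤ 1/499, i.e. 0.4ⁿ ≤ 1/499.
0.4⁶ = 64/15625 is still above 1/499 but 0.4⁷ = 128/78125 is at or below it, so n = 7.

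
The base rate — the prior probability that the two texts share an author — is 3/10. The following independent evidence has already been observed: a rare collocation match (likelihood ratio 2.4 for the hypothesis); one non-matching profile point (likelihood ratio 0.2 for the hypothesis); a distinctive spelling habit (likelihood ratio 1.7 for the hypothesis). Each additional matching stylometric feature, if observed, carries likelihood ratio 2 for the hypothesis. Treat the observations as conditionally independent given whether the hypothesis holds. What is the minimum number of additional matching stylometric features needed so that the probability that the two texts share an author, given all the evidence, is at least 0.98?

8

Prior odds = 0.3/0.7 = 3/7.
Combined Bayes factor of the evidence already in hand = 2.4 × 0.2 × 1.7 = 0.816.
Odds after that evidence = (3/7) × 0.816 = 306/875.
Target odds = 0.98/0.02 = 49.
Need 2ⁿ ≥ 49 ÷ (306/875) = 42875/306.
2⁷ = 128 falls short of 42875/306 but 2⁸ = 256 reaches it, so n = 8.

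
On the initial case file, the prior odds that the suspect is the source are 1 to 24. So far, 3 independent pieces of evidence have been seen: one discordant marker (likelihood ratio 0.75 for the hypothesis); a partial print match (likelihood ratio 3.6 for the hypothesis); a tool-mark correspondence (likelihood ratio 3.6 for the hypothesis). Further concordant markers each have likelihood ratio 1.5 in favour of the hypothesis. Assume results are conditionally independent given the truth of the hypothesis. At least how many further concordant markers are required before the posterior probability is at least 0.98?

12

Prior odds = 1/24.
Combined Bayes factor of the evidence already in hand = 0.75 × 3.6 × 3.6 = 9.72.
Odds after that evidence = (1/24) × 9.72 = 0.405.
Target odds = 0.98/0.02 = 49.
Need 1.5ⁿ ≥ 49 ÷ 0.405 = 9800/81.
1.5¹¹ = 177147/2048 falls short of 9800/81 but 1.5¹² = 531441/4096 reaches it, so n = 12.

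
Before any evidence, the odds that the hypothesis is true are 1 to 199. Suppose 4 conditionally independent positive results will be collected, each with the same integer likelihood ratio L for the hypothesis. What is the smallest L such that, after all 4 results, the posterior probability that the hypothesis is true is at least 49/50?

10

Prior odds = 1/199.
Target odds = 0.98/0.02 = 49.
Need L⁴ ≥ 49 ÷ (1/199) = 9751.
9⁴ = 6561 < 9751 ≤ 10000 = 10⁴, so L = 10.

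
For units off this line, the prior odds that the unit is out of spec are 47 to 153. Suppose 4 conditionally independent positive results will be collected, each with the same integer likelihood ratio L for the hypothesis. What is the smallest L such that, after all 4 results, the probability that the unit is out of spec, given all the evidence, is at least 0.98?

Prior odds = 47/153.
Target odds = 0.98/0.02 = 49.
Need L⁴ ≥ 49 ÷ (47/153) = 7497/47.
3⁴ = 81 < 7497/47 ≤ 256 = 4⁴, so L = 4.

4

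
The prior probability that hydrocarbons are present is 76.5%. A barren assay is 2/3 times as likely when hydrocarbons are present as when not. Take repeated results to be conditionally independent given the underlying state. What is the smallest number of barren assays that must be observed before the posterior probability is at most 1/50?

Prior odds: 0.765 ÷ 0.235 = 153/47.
Likelihood ratio per barren assay = 2/3.
Target odds: 0.02 ÷ 0.98 = 1/49.
Require (2/3)ⁿ ≤ 1/49 ÷ (153/47) = 47/7497.
(2/3)¹² = 4096/531441 is still above 47/7497 but (2/3)¹³ = 8192/1594323 is at or below it, so n = 13.

13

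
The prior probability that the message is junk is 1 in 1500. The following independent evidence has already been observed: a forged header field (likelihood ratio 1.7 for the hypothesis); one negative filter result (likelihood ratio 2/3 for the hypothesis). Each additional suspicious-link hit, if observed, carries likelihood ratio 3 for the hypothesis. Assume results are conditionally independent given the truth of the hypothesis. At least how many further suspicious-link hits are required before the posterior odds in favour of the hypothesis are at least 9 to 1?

Prior odds = (1/1500)/(1499/1500) = 1/1499.
Combined Bayes factor of the evidence already in hand = 1.7 × (2/3) = 17/15.
Odds after that evidence = (1/1499) × 17/15 = 17/22485.
Target odds = 9.
Need 3ⁿ ≥ 9 ÷ (17/22485) = 202365/17.
3⁸ = 6561 falls short of 202365/17 but 3⁹ = 19683 reaches it, so n = 9.

9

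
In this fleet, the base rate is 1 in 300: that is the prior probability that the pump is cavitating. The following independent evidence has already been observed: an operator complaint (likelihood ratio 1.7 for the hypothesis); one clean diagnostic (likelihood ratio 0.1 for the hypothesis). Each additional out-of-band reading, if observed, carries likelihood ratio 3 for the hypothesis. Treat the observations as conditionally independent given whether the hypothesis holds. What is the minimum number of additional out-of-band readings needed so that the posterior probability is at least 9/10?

9

Prior odds = (1/300)/(299/300) = 1/299.
Combined Bayes factor of the evidence already in hand = 1.7 × 0.1 = 0.17.
Odds after that evidence = (1/299) × 0.17 = 17/29900.
Target odds = 0.9/0.1 = 9.
Need 3ⁿ ≥ 9 ÷ (17/29900) = 269100/17.
3⁸ = 6561 falls short of 269100/17 but 3⁹ = 19683 reaches it, so n = 9.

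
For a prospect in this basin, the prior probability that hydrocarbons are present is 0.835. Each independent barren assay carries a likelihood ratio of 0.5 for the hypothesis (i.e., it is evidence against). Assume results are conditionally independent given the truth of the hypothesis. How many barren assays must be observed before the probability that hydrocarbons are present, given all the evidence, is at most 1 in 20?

Prior odds: 0.835 ÷ 0.165 = 167/33.
Likelihood ratio per barren assay = 0.5.
Target posterior odds = 0.05/0.95 = 1/19.
Need (167/33) × 0.5ⁿ ≤ 1/19, i.e. 0.5ⁿ ≤ 33/3173.
0.5⁶ = 0.015625 is still above 33/3173 but 0.5⁷ = 0.0078125 is at or below it, so n = 7.

7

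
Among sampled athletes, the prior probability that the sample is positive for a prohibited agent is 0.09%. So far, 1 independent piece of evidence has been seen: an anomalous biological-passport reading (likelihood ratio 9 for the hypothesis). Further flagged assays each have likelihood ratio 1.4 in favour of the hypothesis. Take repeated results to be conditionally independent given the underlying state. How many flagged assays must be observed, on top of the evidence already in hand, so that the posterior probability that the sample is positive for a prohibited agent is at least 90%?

21

Prior odds = 0.0009/0.9991 = 9/9991.
Bayes factor of the evidence already in hand = 9.
Odds after that evidence = (9/9991) × 9 = 81/9991.
Target odds = 0.9/0.1 = 9.
Need 1.4ⁿ ≥ 9 ÷ (81/9991) = 9991/9.
1.4²⁰ ≈836.683 falls short of 9991/9 but 1.4²¹ ≈1171.36 reaches it, so n = 21.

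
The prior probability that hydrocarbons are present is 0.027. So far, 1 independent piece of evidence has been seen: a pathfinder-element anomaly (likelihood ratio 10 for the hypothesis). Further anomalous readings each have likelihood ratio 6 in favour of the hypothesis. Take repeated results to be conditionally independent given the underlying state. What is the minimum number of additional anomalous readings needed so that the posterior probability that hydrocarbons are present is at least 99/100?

4

Prior odds = 0.027/0.973 = 27/973.
Bayes factor of the evidence already in hand = 10.
Odds after that evidence = (27/973) × 10 = 270/973.
Target odds = 0.99/0.01 = 99.
Need 6ⁿ ≥ 99 ÷ (270/973) = 10703/30.
6³ = 216 falls short of 10703/30 but 6⁴ = 1296 reaches it, so n = 4.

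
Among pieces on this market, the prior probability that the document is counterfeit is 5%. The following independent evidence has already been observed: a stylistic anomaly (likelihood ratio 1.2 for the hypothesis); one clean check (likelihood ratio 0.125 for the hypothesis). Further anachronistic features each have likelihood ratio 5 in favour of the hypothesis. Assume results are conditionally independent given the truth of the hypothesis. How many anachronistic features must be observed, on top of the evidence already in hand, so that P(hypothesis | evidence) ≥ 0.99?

Prior odds = 0.05/0.95 = 1/19.
Combined Bayes factor of the evidence already in hand = 1.2 × 0.125 = 0.15.
Odds after that evidence = (1/19) × 0.15 = 3/380.
Target odds = 0.99/0.01 = 99.
Need 5ⁿ ≥ 99 ÷ (3/380) = 12540.
5⁵ = 3125 falls short of 12540 but 5⁶ = 15625 reaches it, so n = 6.

6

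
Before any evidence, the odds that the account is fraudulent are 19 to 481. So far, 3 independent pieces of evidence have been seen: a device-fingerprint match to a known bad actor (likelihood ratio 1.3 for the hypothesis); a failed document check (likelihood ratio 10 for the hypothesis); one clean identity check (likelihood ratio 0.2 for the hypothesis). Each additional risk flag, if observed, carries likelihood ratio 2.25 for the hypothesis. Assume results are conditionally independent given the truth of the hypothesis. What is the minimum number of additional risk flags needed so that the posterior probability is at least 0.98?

Prior odds = 19/481.
Combined Bayes factor of the evidence already in hand = 1.3 × 10 × 0.2 = 2.6.
Odds after that evidence = (19/481) × 2.6 = 19/185.
Target odds = 0.98/0.02 = 49.
Need 2.25ⁿ ≥ 49 ÷ (19/185) = 9065/19.
2.25⁷ = 4782969/16384 falls short of 9065/19 but 2.25⁸ = 43046721/65536 reaches it, so n = 8.

8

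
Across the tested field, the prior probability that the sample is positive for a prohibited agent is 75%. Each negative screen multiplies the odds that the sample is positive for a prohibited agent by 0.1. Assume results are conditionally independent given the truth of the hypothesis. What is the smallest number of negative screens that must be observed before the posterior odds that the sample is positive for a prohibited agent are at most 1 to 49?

3

Prior odds: 0.75 ÷ 0.25 = 3.
Likelihood ratio per negative screen = 0.1.
Target odds = 1/49.
Need 3 × 0.1ⁿ ≤ 1/49, i.e. 0.1ⁿ ≤ 1/147.
0.1² = 0.01 is still above 1/147 but 0.1³ = 0.001 is at or below it, so n = 3.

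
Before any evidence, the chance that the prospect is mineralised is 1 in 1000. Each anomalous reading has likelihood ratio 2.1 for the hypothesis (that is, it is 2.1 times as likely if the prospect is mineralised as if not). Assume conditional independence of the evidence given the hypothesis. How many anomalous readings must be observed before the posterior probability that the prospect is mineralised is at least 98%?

15

Prior odds = 0.001/0.999 = 1/999.
Likelihood ratio per anomalous reading = 2.1.
Target odds: 0.98 ÷ 0.02 = 49.
Require 2.1ⁿ ≥ 49 ÷ (1/999) = 48951.
2.1¹⁴ ≈32439.2 falls short of 48951 but 2.1¹⁵ ≈68122.3 reaches it, so n = 15.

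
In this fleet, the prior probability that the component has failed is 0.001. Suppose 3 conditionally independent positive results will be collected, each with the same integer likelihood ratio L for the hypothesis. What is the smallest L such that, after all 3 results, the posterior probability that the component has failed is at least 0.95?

Prior odds = 0.001/0.999 = 1/999.
Target odds = 0.95/0.05 = 19.
Need L³ ≥ 19 ÷ (1/999) = 18981.
26³ = 17576 < 18981 ≤ 19683 = 27³, so L = 27.

27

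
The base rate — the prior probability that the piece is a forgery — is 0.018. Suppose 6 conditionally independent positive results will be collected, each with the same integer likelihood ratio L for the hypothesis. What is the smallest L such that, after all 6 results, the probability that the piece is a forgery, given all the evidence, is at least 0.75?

3

Prior odds = 0.018/0.982 = 9/491.
Target odds = 0.75/0.25 = 3.
Need L⁶ ≥ 3 ÷ (9/491) = 491/3.
2⁶ = 64 < 491/3 ≤ 729 = 3⁶, so L = 3.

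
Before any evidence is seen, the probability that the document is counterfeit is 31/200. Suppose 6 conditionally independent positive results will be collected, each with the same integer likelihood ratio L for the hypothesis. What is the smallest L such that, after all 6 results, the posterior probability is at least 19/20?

Prior odds = 0.155/0.845 = 31/169.
Target odds = 0.95/0.05 = 19.
Need L⁶ ≥ 19 ÷ (31/169) = 3211/31.
2⁶ = 64 < 3211/31 ≤ 729 = 3⁶, so L = 3.

3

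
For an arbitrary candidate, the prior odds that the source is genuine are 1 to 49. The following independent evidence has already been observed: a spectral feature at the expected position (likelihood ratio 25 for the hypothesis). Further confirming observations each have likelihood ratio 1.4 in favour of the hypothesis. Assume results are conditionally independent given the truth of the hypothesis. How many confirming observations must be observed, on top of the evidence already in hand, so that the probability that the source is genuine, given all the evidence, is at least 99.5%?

18

Prior odds = 1/49.
Bayes factor of the evidence already in hand = 25.
Odds after that evidence = (1/49) × 25 = 25/49.
Target odds = 0.995/0.005 = 199.
Need 1.4ⁿ ≥ 199 ÷ (25/49) = 390.04.
1.4¹⁷ ≈304.913 falls short of 390.04 but 1.4¹⁸ ≈426.879 reaches it, so n = 18.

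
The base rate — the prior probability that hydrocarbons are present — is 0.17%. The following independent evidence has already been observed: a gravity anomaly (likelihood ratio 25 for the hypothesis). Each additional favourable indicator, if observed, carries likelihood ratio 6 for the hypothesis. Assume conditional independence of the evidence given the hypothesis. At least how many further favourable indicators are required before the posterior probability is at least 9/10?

Prior odds = 0.0017/0.9983 = 17/9983.
Bayes factor of the evidence already in hand = 25.
Odds after that evidence = (17/9983) × 25 = 425/9983.
Target odds = 0.9/0.1 = 9.
Need 6ⁿ ≥ 9 ÷ (425/9983) = 89847/425.
6² = 36 falls short of 89847/425 but 6³ = 216 reaches it, so n = 3.

3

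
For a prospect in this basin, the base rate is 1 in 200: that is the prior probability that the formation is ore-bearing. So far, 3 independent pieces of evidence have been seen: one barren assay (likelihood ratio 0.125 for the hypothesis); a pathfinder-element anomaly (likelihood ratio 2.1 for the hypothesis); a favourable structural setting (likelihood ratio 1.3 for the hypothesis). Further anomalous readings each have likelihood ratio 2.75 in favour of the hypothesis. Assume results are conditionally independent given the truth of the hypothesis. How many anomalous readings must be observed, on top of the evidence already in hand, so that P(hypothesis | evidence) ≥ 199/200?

Prior odds = 0.005/0.995 = 1/199.
Combined Bayes factor of the evidence already in hand = 0.125 × 2.1 × 1.3 = 0.34125.
Odds after that evidence = (1/199) × 0.34125 = 273/159200.
Target odds = 0.995/0.005 = 199.
Need 2.75ⁿ ≥ 199 ÷ (273/159200) = 31680800/273.
2.75¹¹ ≈68023.6 falls short of 31680800/273 but 2.75¹² ≈187065 reaches it, so n = 12.

12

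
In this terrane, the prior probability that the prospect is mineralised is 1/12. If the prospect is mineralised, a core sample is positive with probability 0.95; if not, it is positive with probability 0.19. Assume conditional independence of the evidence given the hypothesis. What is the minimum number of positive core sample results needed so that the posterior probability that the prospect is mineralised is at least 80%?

3

Prior odds = (1/12)/(11/12) = 1/11.
Likelihood ratio of a positive = 0.95/0.19 = 5.
Target posterior odds = 0.8/0.2 = 4.
Require 5ⁿ ≥ 4 ÷ (1/11) = 44.
5² = 25 falls short of 44 but 5³ = 125 reaches it, so n = 3.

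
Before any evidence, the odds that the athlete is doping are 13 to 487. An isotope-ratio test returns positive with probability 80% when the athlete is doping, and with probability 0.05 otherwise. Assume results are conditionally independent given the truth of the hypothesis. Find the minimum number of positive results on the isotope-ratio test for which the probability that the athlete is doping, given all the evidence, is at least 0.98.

3

Prior odds = 13/487.
Likelihood ratio of a positive result = 0.8/0.05 = 16.
Target posterior odds = 0.98/0.02 = 49.
Require 16ⁿ ≥ 49 ÷ (13/487) = 23863/13.
16² = 256 falls short of 23863/13 but 16³ = 4096 reaches it, so n = 3.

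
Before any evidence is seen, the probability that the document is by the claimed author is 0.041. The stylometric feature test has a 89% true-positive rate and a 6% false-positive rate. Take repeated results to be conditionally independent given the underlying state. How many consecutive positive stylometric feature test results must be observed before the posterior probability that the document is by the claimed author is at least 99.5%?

4

Prior odds: 0.041 ÷ 0.959 = 41/959.
Likelihood ratio of a positive result = 0.89/0.06 = 89/6.
Target posterior odds = 0.995/0.005 = 199.
Require (89/6)ⁿ ≥ 199 ÷ (41/959) = 190841/41.
(89/6)³ = 704969/216 falls short of 190841/41 but (89/6)⁴ = 62742241/1296 reaches it, so n = 4.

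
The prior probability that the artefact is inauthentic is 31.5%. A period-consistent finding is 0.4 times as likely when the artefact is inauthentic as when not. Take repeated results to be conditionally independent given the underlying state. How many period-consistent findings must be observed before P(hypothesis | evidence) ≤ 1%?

Prior odds = 0.315/0.685 = 63/137.
Likelihood ratio per period-consistent finding = 0.4.
Target posterior odds = 0.01/0.99 = 1/99.
Require 0.4ⁿ ≤ 1/99 ÷ (63/137) = 137/6237.
0.4⁴ = 0.0256 is still above 137/6237 but 0.4⁵ = 0.01024 is at or below it, so n = 5.

5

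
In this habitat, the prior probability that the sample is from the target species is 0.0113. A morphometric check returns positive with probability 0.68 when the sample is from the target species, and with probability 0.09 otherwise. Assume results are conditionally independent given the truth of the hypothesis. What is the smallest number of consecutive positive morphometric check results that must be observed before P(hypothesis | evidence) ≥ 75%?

Prior odds = 0.0113/0.9887 = 113/9887.
Likelihood ratio of a positive result = 0.68/0.09 = 68/9.
Target odds: 0.75 ÷ 0.25 = 3.
Require (68/9)ⁿ ≥ 3 ÷ (113/9887) = 29661/113.
(68/9)² = 4624/81 falls short of 29661/113 but (68/9)³ = 314432/729 reaches it, so n = 3.

3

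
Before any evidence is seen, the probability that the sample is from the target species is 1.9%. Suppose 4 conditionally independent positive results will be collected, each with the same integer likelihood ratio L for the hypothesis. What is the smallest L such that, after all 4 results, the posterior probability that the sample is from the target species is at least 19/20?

Prior odds = 0.019/0.981 = 19/981.
Target odds = 0.95/0.05 = 19.
Need L⁴ ≥ 19 ÷ (19/981) = 981.
5⁴ = 625 < 981 ≤ 1296 = 6⁴, so L = 6.

6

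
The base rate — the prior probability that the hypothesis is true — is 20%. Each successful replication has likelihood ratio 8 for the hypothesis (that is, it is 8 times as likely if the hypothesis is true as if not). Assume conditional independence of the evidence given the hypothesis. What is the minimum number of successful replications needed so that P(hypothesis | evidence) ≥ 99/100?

3

Prior odds = 0.2/0.8 = 0.25.
Likelihood ratio per successful replication = 8.
Target posterior odds = 0.99/0.01 = 99.
Require 8ⁿ ≥ 99 ÷ 0.25 = 396.
8² = 64 falls short of 396 but 8³ = 512 reaches it, so n = 3.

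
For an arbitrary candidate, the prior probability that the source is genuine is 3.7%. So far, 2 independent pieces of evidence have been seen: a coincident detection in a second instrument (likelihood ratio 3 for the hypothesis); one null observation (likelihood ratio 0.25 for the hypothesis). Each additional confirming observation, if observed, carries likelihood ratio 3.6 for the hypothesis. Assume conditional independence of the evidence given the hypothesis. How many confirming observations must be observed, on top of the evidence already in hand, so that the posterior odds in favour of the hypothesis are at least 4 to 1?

Prior odds = 0.037/0.963 = 37/963.
Combined Bayes factor of the evidence already in hand = 3 × 0.25 = 0.75.
Odds after that evidence = (37/963) × 0.75 = 37/1284.
Target odds = 4.
Need 3.6ⁿ ≥ 4 ÷ (37/1284) = 5136/37.
3.6³ = 46.656 falls short of 5136/37 but 3.6⁴ = 167.9616 reaches it, so n = 4.

4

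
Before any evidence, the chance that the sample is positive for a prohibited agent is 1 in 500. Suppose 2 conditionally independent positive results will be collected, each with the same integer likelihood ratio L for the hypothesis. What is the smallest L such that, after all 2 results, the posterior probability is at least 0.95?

98

Prior odds = 0.002/0.998 = 1/499.
Target odds = 0.95/0.05 = 19.
Need L² ≥ 19 ÷ (1/499) = 9481.
97² = 9409 < 9481 ≤ 9604 = 98², so L = 98.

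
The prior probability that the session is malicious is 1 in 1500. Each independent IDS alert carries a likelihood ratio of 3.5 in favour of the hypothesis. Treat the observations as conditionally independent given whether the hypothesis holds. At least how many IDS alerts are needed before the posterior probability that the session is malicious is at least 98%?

9

Prior odds: (1/1500) ÷ (1499/1500) = 1/1499.
Likelihood ratio per IDS alert = 3.5.
Target odds: 0.98 ÷ 0.02 = 49.
Need (1/1499) × 3.5ⁿ ≥ 49, i.e. 3.5ⁿ ≥ 73451.
3.5⁸ = 5764801/256 falls short of 73451 but 3.5⁹ = 40353607/512 reaches it, so n = 9.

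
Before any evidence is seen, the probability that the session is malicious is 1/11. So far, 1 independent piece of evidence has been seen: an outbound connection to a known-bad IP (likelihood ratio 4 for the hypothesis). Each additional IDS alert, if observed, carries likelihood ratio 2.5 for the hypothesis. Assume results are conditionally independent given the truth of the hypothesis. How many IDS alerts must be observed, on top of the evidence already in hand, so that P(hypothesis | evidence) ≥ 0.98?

6

Prior odds = (1/11)/(10/11) = 0.1.
Bayes factor of the evidence already in hand = 4.
Odds after that evidence = 0.1 × 4 = 0.4.
Target odds = 0.98/0.02 = 49.
Need 2.5ⁿ ≥ 49 ÷ 0.4 = 122.5.
2.5⁵ = 97.65625 falls short of 122.5 but 2.5⁶ = 244.140625 reaches it, so n = 6.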